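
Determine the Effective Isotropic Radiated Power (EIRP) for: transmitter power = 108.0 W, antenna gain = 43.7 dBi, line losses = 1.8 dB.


Pt = 108.0 W = 20.3342 dBW
EIRP = Pt_dBW + Gt - losses = 20.3342 + 43.7 - 1.8 = 62.2342 dBW

62.2342 dBW


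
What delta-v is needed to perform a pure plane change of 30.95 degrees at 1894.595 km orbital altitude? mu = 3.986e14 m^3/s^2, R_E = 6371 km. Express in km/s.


r = 8265.5950 km = 8.265595e+06 m
V = sqrt(mu/r) = 6944.3498 m/s
di = 30.95 deg = 0.5401794 rad
dV = 2*V*sin(di/2) = 2*6944.3498*sin(0.2700897)
dV = 3705.7535 m/s = 3.7058 km/s

3.7058 km/s


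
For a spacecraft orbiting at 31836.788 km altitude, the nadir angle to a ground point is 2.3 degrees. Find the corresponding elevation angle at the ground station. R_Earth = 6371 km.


r = R_E + alt = 38207.7880 km
Law of sines in the satellite / Earth-center / ground-point triangle:
  sin(nadir)/R_E = sin(90 + el)/r  =>  cos(el) = (r/R_E)*sin(nadir)
cos(el) = (38207.7880 / 6371.0000) * sin(2.3 deg) = 0.240676
el = arccos(0.240676) = 76.0736 deg
(Earth-central angle = 90 - nadir - el = 11.6264 deg)

76.0736 degrees


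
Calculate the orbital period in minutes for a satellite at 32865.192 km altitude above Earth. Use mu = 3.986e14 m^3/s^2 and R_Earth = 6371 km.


r = 39236.1920 km = 3.9236192e+07 m
T = 2*pi*sqrt(r^3/mu) = 2*pi*sqrt(6.0403284e+22 / 3.986e14)
T = 77346.6481 s = 1289.1108 min

1289.1108 minutes


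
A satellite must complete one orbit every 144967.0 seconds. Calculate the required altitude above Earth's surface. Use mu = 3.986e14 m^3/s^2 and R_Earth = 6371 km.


T = 144967.0 s
r = (mu*T^2/(4*pi^2))^(1/3) = (3.986e14 * 144967.0^2 / (4*pi^2))^(1/3)
r = 5.9644713e+07 m = 59644.7131 km
alt = r - R_E = 59644.7131 - 6371 = 53273.7131 km

53273.7131 km


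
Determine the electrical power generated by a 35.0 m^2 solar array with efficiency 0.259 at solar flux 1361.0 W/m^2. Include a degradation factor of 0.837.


P = area * eta * S * degradation
P = 35.0 * 0.259 * 1361.0 * 0.837
P = 10326.4582 W

10326.4582 W


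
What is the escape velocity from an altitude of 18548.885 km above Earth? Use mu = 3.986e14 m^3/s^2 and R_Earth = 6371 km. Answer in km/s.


r = 6371.0 + 18548.885 = 24919.8850 km = 2.4919885e+07 m
v_esc = sqrt(2*mu/r) = sqrt(2*3.986e14 / 2.4919885e+07)
v_esc = 5656.0160 m/s = 5.6560 km/s

5.6560 km/s


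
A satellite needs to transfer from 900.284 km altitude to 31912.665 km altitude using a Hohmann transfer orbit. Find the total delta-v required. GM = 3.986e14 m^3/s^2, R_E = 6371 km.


r1 = 7271.2840 km = 7.271284e+06 m
r2 = 38283.6650 km = 3.8283665e+07 m
dv1 = sqrt(mu/r1)*(sqrt(2*r2/(r1+r2)) - 1) = 2194.8592 m/s
dv2 = sqrt(mu/r2)*(1 - sqrt(2*r1/(r1+r2))) = 1403.6070 m/s
total dv = |dv1| + |dv2| = 2194.8592 + 1403.6070 = 3598.4662 m/s = 3.5985 km/s

3.5985 km/s


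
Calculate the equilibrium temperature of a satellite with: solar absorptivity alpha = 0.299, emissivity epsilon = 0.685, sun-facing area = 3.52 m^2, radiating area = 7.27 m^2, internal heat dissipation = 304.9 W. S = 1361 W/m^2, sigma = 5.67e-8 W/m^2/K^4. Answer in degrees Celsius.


Numerator = alpha*S*A_sun + Q_int = 0.299*1361*3.52 + 304.9 = 1737.3253 W
Denominator = eps*sigma*A_rad = 0.685*5.67e-8*7.27 = 2.8236316e-07 W/K^4
T^4 = 6.1528042e+09 K^4
T = 280.0711 K = 6.9211 C

6.9211 degrees Celsius


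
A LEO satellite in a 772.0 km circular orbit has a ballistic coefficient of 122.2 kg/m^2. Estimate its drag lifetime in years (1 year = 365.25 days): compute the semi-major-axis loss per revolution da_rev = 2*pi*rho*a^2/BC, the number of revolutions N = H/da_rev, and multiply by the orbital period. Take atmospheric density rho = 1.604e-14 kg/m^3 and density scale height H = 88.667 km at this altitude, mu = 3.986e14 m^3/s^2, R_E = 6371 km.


a = R_E + alt = 7143.0000 km = 7.143e+06 m
da_rev = 2*pi*rho*a^2/BC = 2*pi*1.604e-14*(7.143e+06)^2/122.2 = 0.0420798639 m per revolution
N = H/da_rev = 88667.0000 m / 0.0420798639 m = 2.1071123e+06 revolutions
P = 2*pi*sqrt(a^3/mu) = 6008.0314 s
lifetime = N*P = 2.1071123e+06 * 6008.0314 = 1.2659597e+10 s = 146523.1146 days
years = 146523.1146 / 365.25 = 401.1584 years

401.1584 years


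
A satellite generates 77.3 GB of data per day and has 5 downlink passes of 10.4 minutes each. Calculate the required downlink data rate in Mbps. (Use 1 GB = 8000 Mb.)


total contact time = 5 * 10.4 * 60 = 3120.0000 s
data = 77.3 GB = 618400.0000 Mb
rate = 618400.0000 / 3120.0000 = 198.2051 Mbps

198.2051 Mbps


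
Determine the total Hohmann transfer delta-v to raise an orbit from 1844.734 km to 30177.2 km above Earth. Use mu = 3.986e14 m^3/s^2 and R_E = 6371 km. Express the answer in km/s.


r1 = 8215.7340 km = 8.215734e+06 m
r2 = 36548.2000 km = 3.65482e+07 m
dv1 = sqrt(mu/r1)*(sqrt(2*r2/(r1+r2)) - 1) = 1935.4156 m/s
dv2 = sqrt(mu/r2)*(1 - sqrt(2*r1/(r1+r2))) = 1301.6176 m/s
total dv = |dv1| + |dv2| = 1935.4156 + 1301.6176 = 3237.0332 m/s = 3.2370 km/s

3.2370 km/s


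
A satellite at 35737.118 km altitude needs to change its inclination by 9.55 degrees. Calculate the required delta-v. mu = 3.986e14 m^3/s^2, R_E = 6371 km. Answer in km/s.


r = 42108.1180 km = 4.2108118e+07 m
V = sqrt(mu/r) = 3076.7041 m/s
di = 9.55 deg = 0.1666789 rad
dV = 2*V*sin(di/2) = 2*3076.7041*sin(0.08333947)
dV = 512.2284 m/s = 0.5122284 km/s

0.5122 km/s


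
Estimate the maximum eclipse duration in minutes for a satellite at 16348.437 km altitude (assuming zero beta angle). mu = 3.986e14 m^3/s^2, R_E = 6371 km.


r = 22719.4370 km
T = 568.0104 min
Eclipse fraction = arcsin(R_E/r)/pi = arcsin(6371.0000/22719.4370)/pi
= arcsin(0.2804207)/pi = 0.09047397
Eclipse duration = 0.09047397 * 568.0104 = 51.3902 min

51.3902 minutes


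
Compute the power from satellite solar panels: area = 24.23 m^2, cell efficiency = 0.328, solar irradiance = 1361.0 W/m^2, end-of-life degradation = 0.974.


P = area * eta * S * degradation
P = 24.23 * 0.328 * 1361.0 * 0.974
P = 10535.2377 W

10535.2377 W


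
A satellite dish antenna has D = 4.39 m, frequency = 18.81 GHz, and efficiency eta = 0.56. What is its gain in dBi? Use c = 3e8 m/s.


lambda = c/f = 3e8 / 1.881e+10 = 0.01594896 m
G = eta*(pi*D/lambda)^2 = 0.56*(pi*4.39/0.01594896)^2
G = 418747.1792 (linear)
G = 10*log10(418747.1792) = 56.2195 dBi

56.2195 dBi


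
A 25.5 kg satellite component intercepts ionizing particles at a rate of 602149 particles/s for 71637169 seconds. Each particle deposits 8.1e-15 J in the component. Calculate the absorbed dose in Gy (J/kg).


Total energy deposited = rate * time * E_per
  = 602149 * 71637169 * 8.1e-15 = 0.3494036 J
Dose = E_total / mass = 0.3494036 / 25.5
Dose = 0.0137021 Gy

0.0137 Gy


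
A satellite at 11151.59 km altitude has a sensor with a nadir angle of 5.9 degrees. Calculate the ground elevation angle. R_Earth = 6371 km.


r = R_E + alt = 17522.5900 km
Law of sines in the satellite / Earth-center / ground-point triangle:
  sin(nadir)/R_E = sin(90 + el)/r  =>  cos(el) = (r/R_E)*sin(nadir)
cos(el) = (17522.5900 / 6371.0000) * sin(5.9 deg) = 0.2827172
el = arccos(0.2827172) = 73.5776 deg
(Earth-central angle = 90 - nadir - el = 10.5224 deg)

73.5776 degrees


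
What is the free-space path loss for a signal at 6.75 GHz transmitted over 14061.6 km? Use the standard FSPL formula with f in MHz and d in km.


f = 6.75 GHz = 6750.0000 MHz
d = 14061.6 km
FSPL = 32.44 + 20*log10(6750.0000) + 20*log10(14061.6)
FSPL = 32.44 + 76.5861 + 82.9607
FSPL = 191.9868 dB

191.9868 dB


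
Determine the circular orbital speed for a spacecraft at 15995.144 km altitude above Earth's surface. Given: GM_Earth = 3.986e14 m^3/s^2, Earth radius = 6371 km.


r = R_E + alt = 6371.0 + 15995.144 = 22366.1440 km = 2.2366144e+07 m
v = sqrt(mu/r) = sqrt(3.986e14 / 2.2366144e+07) = 4221.5612 m/s = 4.2216 km/s

4.2216 km/s


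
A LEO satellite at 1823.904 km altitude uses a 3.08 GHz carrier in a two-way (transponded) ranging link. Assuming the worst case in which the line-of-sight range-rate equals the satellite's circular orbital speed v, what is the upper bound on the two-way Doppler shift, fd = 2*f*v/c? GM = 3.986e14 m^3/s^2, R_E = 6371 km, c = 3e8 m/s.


r = 8.194904e+06 m
v = sqrt(mu/r) = 6974.2372 m/s (worst-case radial velocity)
f = 3.08 GHz = 3.08e+09 Hz
fd = 2*f*v/c = 2*3.08e+09*6974.2372/3.0e+08
fd = 143204.3365 Hz

143204.3365 Hz


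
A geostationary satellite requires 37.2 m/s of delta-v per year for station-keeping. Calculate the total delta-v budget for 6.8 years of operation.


dV = rate * years = 37.2 * 6.8
dV = 252.9600 m/s

252.9600 m/s


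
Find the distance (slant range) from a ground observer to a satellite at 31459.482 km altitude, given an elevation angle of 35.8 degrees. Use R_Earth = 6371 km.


h = 31459.482 km, el = 35.8 deg
d = -R_E*sin(el) + sqrt((R_E*sin(el))^2 + 2*R_E*h + h^2)
d = -6371.0000*sin(0.6248279) + sqrt((6371.0000*0.5849577)^2 + 2*6371.0000*31459.482 + 31459.482^2)
d = 33749.1537 km

33749.1537 km


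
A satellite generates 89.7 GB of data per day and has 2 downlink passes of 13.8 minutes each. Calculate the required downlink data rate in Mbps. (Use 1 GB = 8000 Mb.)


total contact time = 2 * 13.8 * 60 = 1656.0000 s
data = 89.7 GB = 717600.0000 Mb
rate = 717600.0000 / 1656.0000 = 433.3333 Mbps

433.3333 Mbps


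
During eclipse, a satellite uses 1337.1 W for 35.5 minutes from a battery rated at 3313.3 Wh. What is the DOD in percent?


E_used = P * t / 60 = 1337.1 * 35.5 / 60 = 791.1175 Wh
DOD = E_used / E_total * 100 = 791.1175 / 3313.3 * 100
DOD = 23.8770 %

23.8770 %


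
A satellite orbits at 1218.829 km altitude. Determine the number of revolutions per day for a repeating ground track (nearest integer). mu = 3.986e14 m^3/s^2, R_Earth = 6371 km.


r = 7.589829e+06 m
T = 2*pi*sqrt(r^3/mu) = 6580.5048 s = 109.6751 min
revs/day = 1440 / 109.6751 = 13.1297
Rounded: 13 revolutions per day

13 revolutions per day


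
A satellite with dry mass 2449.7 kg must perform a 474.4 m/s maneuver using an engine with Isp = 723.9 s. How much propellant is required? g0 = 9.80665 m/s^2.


ve = Isp * g0 = 723.9 * 9.80665 = 7099.033935 m/s
mass ratio = exp(dv/ve) = exp(474.4/7099.033935) = 1.06910943
m_prop = m_dry * (mr - 1) = 2449.7 * (1.06910943 - 1)
m_prop = 169.2974 kg

169.2974 kg


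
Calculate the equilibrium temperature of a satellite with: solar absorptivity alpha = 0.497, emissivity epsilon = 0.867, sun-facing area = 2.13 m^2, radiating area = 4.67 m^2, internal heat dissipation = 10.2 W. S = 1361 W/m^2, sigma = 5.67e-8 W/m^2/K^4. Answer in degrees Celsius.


Numerator = alpha*S*A_sun + Q_int = 0.497*1361*2.13 + 10.2 = 1450.9682 W
Denominator = eps*sigma*A_rad = 0.867*5.67e-8*4.67 = 2.2957206e-07 W/K^4
T^4 = 6.320317e+09 K^4
T = 281.9582 K = 8.8082 C

8.8082 degrees Celsius


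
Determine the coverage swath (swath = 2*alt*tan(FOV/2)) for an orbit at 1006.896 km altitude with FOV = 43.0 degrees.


FOV = 43.0 deg = 0.7504916 rad
swath = 2 * alt * tan(FOV/2) = 2 * 1006.896 * tan(0.3752458)
swath = 2 * 1006.896 * 0.3939105
swath = 793.2538 km

793.2538 km


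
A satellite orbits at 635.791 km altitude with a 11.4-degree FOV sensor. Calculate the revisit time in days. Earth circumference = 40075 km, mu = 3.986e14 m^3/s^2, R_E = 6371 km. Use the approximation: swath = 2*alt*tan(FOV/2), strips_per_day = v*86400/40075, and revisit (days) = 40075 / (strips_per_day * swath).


swath = 2*635.791*tan(0.09948377) = 126.9208 km
v = sqrt(mu/r) = 7542.3914 m/s = 7.5424 km/s
strips/day = v*86400/40075 = 7.5424*86400/40075 = 16.2611
coverage/day = strips * swath = 16.2611 * 126.9208 = 2063.8681 km
revisit = 40075 / 2063.8681 = 19.4174 days

19.4174 days


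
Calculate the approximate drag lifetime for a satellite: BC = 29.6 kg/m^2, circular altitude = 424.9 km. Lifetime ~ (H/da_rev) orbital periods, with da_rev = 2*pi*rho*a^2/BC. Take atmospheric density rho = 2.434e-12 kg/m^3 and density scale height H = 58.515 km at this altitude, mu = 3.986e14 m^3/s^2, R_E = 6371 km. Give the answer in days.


a = R_E + alt = 6795.9000 km = 6.7959e+06 m
da_rev = 2*pi*rho*a^2/BC = 2*pi*2.434e-12*(6.7959e+06)^2/29.6 = 23.861772 m per revolution
N = H/da_rev = 58515.0000 m / 23.861772 m = 2452.2487 revolutions
P = 2*pi*sqrt(a^3/mu) = 5575.4727 s
lifetime = N*P = 2452.2487 * 5575.4727 = 1.3672446e+07 s = 158.2459 days

158.2459 days


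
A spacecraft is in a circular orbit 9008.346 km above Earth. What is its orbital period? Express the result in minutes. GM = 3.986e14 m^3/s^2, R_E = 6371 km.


r = 15379.3460 km = 1.5379346e+07 m
T = 2*pi*sqrt(r^3/mu) = 2*pi*sqrt(3.6375888e+21 / 3.986e14)
T = 18980.9534 s = 316.3492 min

316.3492 minutes


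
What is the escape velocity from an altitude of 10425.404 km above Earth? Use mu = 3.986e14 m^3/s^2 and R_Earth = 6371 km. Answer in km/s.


r = 6371.0 + 10425.404 = 16796.4040 km = 1.6796404e+07 m
v_esc = sqrt(2*mu/r) = sqrt(2*3.986e14 / 1.6796404e+07)
v_esc = 6889.3062 m/s = 6.8893 km/s

6.8893 km/s


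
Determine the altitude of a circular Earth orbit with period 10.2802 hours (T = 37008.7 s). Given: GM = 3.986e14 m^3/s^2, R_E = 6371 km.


T = 37008.7 s
r = (mu*T^2/(4*pi^2))^(1/3) = (3.986e14 * 37008.7^2 / (4*pi^2))^(1/3)
r = 2.4002791e+07 m = 24002.7908 km
alt = r - R_E = 24002.7908 - 6371 = 17631.7908 km

17631.7908 km


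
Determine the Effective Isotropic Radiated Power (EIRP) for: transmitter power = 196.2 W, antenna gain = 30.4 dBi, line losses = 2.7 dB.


Pt = 196.2 W = 22.9270 dBW
EIRP = Pt_dBW + Gt - losses = 22.9270 + 30.4 - 2.7 = 50.6270 dBW

50.6270 dBW


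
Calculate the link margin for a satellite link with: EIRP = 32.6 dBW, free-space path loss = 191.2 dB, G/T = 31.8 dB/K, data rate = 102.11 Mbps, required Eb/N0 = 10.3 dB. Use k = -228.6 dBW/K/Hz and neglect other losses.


C/N0 = EIRP - FSPL + G/T - k = 32.6 - 191.2 + 31.8 - (-228.6)
C/N0 = 101.8000 dB-Hz
R_b = 102.11 Mbps = 1.0211e+08 bps -> 10*log10(R_b) = 80.0907 dB-Hz
Eb/N0 = C/N0 - 10*log10(R_b) = 101.8000 - 80.0907 = 21.7093 dB
Margin = Eb/N0 - Eb/N0_req = 21.7093 - 10.3 = 11.4093 dB (link closes)

11.4093 dB


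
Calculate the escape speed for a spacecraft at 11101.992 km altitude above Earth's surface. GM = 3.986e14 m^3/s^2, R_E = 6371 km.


r = 6371.0 + 11101.992 = 17472.9920 km = 1.7472992e+07 m
v_esc = sqrt(2*mu/r) = sqrt(2*3.986e14 / 1.7472992e+07)
v_esc = 6754.6058 m/s = 6.7546 km/s

6.7546 km/s


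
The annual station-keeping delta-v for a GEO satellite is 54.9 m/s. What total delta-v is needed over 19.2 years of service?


dV = rate * years = 54.9 * 19.2
dV = 1054.0800 m/s

1054.0800 m/s


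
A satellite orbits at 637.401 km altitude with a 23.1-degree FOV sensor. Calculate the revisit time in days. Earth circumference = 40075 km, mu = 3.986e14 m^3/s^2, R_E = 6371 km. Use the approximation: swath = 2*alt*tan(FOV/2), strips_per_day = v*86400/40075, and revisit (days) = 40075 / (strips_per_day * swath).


swath = 2*637.401*tan(0.2015855) = 260.5201 km
v = sqrt(mu/r) = 7541.5250 m/s = 7.5415 km/s
strips/day = v*86400/40075 = 7.5415*86400/40075 = 16.2592
coverage/day = strips * swath = 16.2592 * 260.5201 = 4235.8509 km
revisit = 40075 / 4235.8509 = 9.4609 days

9.4609 days


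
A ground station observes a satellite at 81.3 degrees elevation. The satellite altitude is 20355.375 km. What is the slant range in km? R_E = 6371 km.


h = 20355.375 km, el = 81.3 deg
d = -R_E*sin(el) + sqrt((R_E*sin(el))^2 + 2*R_E*h + h^2)
d = -6371.0000*sin(1.4190) + sqrt((6371.0000*0.9884939)^2 + 2*6371.0000*20355.375 + 20355.375^2)
d = 20411.3009 km

20411.3009 km


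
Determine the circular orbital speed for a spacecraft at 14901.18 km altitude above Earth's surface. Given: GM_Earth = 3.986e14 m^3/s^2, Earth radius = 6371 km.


r = R_E + alt = 6371.0 + 14901.18 = 21272.1800 km = 2.127218e+07 m
v = sqrt(mu/r) = sqrt(3.986e14 / 2.127218e+07) = 4328.7514 m/s = 4.3288 km/s

4.3288 km/s


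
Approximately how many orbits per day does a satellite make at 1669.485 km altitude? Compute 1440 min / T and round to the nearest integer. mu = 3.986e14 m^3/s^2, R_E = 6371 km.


r = 8.040485e+06 m
T = 2*pi*sqrt(r^3/mu) = 7175.2096 s = 119.5868 min
revs/day = 1440 / 119.5868 = 12.0415
Rounded: 12 revolutions per day

12 revolutions per day


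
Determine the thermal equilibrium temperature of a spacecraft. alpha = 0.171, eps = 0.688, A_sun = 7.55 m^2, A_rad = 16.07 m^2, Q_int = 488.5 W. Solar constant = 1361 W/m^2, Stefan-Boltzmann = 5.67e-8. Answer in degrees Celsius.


Numerator = alpha*S*A_sun + Q_int = 0.171*1361*7.55 + 488.5 = 2245.6191 W
Denominator = eps*sigma*A_rad = 0.688*5.67e-8*16.07 = 6.2688427e-07 W/K^4
T^4 = 3.5821908e+09 K^4
T = 244.6455 K = -28.5045 C

-28.5045 degrees Celsius


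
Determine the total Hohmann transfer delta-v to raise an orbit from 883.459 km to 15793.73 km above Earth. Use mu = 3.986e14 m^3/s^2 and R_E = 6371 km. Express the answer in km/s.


r1 = 7254.4590 km = 7.254459e+06 m
r2 = 22164.7300 km = 2.216473e+07 m
dv1 = sqrt(mu/r1)*(sqrt(2*r2/(r1+r2)) - 1) = 1686.5456 m/s
dv2 = sqrt(mu/r2)*(1 - sqrt(2*r1/(r1+r2))) = 1262.5966 m/s
total dv = |dv1| + |dv2| = 1686.5456 + 1262.5966 = 2949.1423 m/s = 2.9491 km/s

2.9491 km/s


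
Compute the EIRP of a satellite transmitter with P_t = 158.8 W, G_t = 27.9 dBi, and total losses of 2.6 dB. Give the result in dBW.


Pt = 158.8 W = 22.0085 dBW
EIRP = Pt_dBW + Gt - losses = 22.0085 + 27.9 - 2.6 = 47.3085 dBW

47.3085 dBW


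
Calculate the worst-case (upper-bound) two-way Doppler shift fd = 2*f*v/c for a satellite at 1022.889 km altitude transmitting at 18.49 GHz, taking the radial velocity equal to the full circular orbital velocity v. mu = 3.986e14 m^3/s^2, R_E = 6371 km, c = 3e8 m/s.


r = 7.393889e+06 m
v = sqrt(mu/r) = 7342.3010 m/s (worst-case radial velocity)
f = 18.49 GHz = 1.849e+10 Hz
fd = 2*f*v/c = 2*1.849e+10*7342.3010/3.0e+08
fd = 905060.9686 Hz

905060.9686 Hz


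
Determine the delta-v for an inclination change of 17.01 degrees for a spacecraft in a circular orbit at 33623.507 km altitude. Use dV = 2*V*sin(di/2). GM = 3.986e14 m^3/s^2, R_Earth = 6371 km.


r = 39994.5070 km = 3.9994507e+07 m
V = sqrt(mu/r) = 3156.9556 m/s
di = 17.01 deg = 0.2968805 rad
dV = 2*V*sin(di/2) = 2*3156.9556*sin(0.1484403)
dV = 933.8004 m/s = 0.9338004 km/s

0.9338 km/s


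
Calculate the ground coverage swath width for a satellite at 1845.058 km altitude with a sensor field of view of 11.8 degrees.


FOV = 11.8 deg = 0.2059489 rad
swath = 2 * alt * tan(FOV/2) = 2 * 1845.058 * tan(0.1029744)
swath = 2 * 1845.058 * 0.1033399
swath = 381.3364 km

381.3364 km


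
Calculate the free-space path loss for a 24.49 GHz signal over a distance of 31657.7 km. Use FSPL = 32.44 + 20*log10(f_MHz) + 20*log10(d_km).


f = 24.49 GHz = 24490.0000 MHz
d = 31657.7 km
FSPL = 32.44 + 20*log10(24490.0000) + 20*log10(31657.7)
FSPL = 32.44 + 87.7798 + 90.0096
FSPL = 210.2294 dB

210.2294 dB


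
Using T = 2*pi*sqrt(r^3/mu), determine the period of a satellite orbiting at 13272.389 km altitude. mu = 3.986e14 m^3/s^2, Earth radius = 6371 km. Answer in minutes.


r = 19643.3890 km = 1.9643389e+07 m
T = 2*pi*sqrt(r^3/mu) = 2*pi*sqrt(7.5796517e+21 / 3.986e14)
T = 27399.0716 s = 456.6512 min

456.6512 minutes


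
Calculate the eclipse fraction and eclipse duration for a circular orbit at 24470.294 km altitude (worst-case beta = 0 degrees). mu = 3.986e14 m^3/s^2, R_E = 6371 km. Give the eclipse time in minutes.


r = 30841.2940 km
T = 898.3775 min
Eclipse fraction = arcsin(R_E/r)/pi = arcsin(6371.0000/30841.2940)/pi
= arcsin(0.2065737)/pi = 0.06623132
Eclipse duration = 0.06623132 * 898.3775 = 59.5007 min

59.5007 minutes


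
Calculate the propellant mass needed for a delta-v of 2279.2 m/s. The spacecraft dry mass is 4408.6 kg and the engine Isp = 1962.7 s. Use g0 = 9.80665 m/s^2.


ve = Isp * g0 = 1962.7 * 9.80665 = 19247.511955 m/s
mass ratio = exp(dv/ve) = exp(2279.2/19247.511955) = 1.12571153
m_prop = m_dry * (mr - 1) = 4408.6 * (1.12571153 - 1)
m_prop = 554.2118 kg

554.2118 kg


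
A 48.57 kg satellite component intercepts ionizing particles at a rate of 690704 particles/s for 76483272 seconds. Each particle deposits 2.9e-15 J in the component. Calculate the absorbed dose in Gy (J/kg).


Total energy deposited = rate * time * E_per
  = 690704 * 76483272 * 2.9e-15 = 0.1531992 J
Dose = E_total / mass = 0.1531992 / 48.57
Dose = 0.003154193 Gy

0.0032 Gy


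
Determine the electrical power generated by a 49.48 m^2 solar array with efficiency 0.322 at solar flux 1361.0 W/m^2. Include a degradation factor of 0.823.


P = area * eta * S * degradation
P = 49.48 * 0.322 * 1361.0 * 0.823
P = 17846.1083 W

17846.1083 W


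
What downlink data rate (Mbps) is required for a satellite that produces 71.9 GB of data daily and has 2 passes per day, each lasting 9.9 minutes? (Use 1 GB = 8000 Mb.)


total contact time = 2 * 9.9 * 60 = 1188.0000 s
data = 71.9 GB = 575200.0000 Mb
rate = 575200.0000 / 1188.0000 = 484.1751 Mbps

484.1751 Mbps


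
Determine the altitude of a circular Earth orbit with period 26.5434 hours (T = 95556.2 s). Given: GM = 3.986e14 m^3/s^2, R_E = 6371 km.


T = 95556.2 s
r = (mu*T^2/(4*pi^2))^(1/3) = (3.986e14 * 95556.2^2 / (4*pi^2))^(1/3)
r = 4.5175028e+07 m = 45175.0283 km
alt = r - R_E = 45175.0283 - 6371 = 38804.0283 km

38804.0283 km


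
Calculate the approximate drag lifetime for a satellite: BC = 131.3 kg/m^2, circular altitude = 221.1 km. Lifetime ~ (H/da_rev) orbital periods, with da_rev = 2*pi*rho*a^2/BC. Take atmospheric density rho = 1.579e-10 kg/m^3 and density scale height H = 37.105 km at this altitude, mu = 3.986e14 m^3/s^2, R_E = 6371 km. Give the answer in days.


a = R_E + alt = 6592.1000 km = 6.5921e+06 m
da_rev = 2*pi*rho*a^2/BC = 2*pi*1.579e-10*(6.5921e+06)^2/131.3 = 328.355916 m per revolution
N = H/da_rev = 37105.0000 m / 328.355916 m = 113.0024 revolutions
P = 2*pi*sqrt(a^3/mu) = 5326.5610 s
lifetime = N*P = 113.0024 * 5326.5610 = 601914.0646 s = 6.9666 days

6.9666 days


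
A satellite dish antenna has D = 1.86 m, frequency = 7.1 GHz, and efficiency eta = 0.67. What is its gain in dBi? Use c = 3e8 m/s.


lambda = c/f = 3e8 / 7.1e+09 = 0.04225352 m
G = eta*(pi*D/lambda)^2 = 0.67*(pi*1.86/0.04225352)^2
G = 12813.7021 (linear)
G = 10*log10(12813.7021) = 41.0767 dBi

41.0767 dBi


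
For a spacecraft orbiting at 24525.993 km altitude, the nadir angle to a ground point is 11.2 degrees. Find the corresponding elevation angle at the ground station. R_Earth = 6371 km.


r = R_E + alt = 30896.9930 km
Law of sines in the satellite / Earth-center / ground-point triangle:
  sin(nadir)/R_E = sin(90 + el)/r  =>  cos(el) = (r/R_E)*sin(nadir)
cos(el) = (30896.9930 / 6371.0000) * sin(11.2 deg) = 0.9419647
el = arccos(0.9419647) = 19.6158 deg
(Earth-central angle = 90 - nadir - el = 59.1842 deg)

19.6158 degrees


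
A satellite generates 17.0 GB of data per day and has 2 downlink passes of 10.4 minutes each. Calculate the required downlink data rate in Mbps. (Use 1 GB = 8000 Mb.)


total contact time = 2 * 10.4 * 60 = 1248.0000 s
data = 17.0 GB = 136000.0000 Mb
rate = 136000.0000 / 1248.0000 = 108.9744 Mbps

108.9744 Mbps


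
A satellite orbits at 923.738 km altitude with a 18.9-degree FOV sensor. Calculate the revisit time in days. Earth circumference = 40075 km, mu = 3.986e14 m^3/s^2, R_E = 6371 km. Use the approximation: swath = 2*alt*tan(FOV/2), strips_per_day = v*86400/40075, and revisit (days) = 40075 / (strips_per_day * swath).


swath = 2*923.738*tan(0.1649336) = 307.5043 km
v = sqrt(mu/r) = 7392.0313 m/s = 7.3920 km/s
strips/day = v*86400/40075 = 7.3920*86400/40075 = 15.9369
coverage/day = strips * swath = 15.9369 * 307.5043 = 4900.6674 km
revisit = 40075 / 4900.6674 = 8.1775 days

8.1775 days


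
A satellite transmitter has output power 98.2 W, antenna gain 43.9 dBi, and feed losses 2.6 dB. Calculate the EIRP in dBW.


Pt = 98.2 W = 19.9211 dBW
EIRP = Pt_dBW + Gt - losses = 19.9211 + 43.9 - 2.6 = 61.2211 dBW

61.2211 dBW


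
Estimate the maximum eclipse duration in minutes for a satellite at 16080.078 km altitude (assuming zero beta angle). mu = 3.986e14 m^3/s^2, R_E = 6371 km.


r = 22451.0780 km
T = 557.9763 min
Eclipse fraction = arcsin(R_E/r)/pi = arcsin(6371.0000/22451.0780)/pi
= arcsin(0.2837726)/pi = 0.09158607
Eclipse duration = 0.09158607 * 557.9763 = 51.1029 min

51.1029 minutes


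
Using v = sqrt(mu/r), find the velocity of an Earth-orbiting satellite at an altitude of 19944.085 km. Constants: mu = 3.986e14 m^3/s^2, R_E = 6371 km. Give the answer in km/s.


r = R_E + alt = 6371.0 + 19944.085 = 26315.0850 km = 2.6315085e+07 m
v = sqrt(mu/r) = sqrt(3.986e14 / 2.6315085e+07) = 3891.9411 m/s = 3.8919 km/s

3.8919 km/s


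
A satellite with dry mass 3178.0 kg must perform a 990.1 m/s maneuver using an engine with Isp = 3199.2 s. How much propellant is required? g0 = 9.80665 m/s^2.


ve = Isp * g0 = 3199.2 * 9.80665 = 31373.434680 m/s
mass ratio = exp(dv/ve) = exp(990.1/31373.434680) = 1.03206180
m_prop = m_dry * (mr - 1) = 3178.0 * (1.03206180 - 1)
m_prop = 101.8924 kg

101.8924 kg


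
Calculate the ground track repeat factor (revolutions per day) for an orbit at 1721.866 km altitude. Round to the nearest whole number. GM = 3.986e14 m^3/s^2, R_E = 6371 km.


r = 8.092866e+06 m
T = 2*pi*sqrt(r^3/mu) = 7245.4397 s = 120.7573 min
revs/day = 1440 / 120.7573 = 11.9247
Rounded: 12 revolutions per day

12 revolutions per day


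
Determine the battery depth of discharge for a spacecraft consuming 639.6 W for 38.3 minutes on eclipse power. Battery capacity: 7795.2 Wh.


E_used = P * t / 60 = 639.6 * 38.3 / 60 = 408.2780 Wh
DOD = E_used / E_total * 100 = 408.2780 / 7795.2 * 100
DOD = 5.2376 %

5.2376 %


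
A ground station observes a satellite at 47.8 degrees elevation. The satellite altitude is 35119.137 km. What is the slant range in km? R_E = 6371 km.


h = 35119.137 km, el = 47.8 deg
d = -R_E*sin(el) + sqrt((R_E*sin(el))^2 + 2*R_E*h + h^2)
d = -6371.0000*sin(0.8342674) + sqrt((6371.0000*0.7408046)^2 + 2*6371.0000*35119.137 + 35119.137^2)
d = 36549.1730 km

36549.1730 km


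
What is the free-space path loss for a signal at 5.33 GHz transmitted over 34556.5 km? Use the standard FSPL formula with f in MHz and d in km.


f = 5.33 GHz = 5330.0000 MHz
d = 34556.5 km
FSPL = 32.44 + 20*log10(5330.0000) + 20*log10(34556.5)
FSPL = 32.44 + 74.5345 + 90.7706
FSPL = 197.7451 dB

197.7451 dB


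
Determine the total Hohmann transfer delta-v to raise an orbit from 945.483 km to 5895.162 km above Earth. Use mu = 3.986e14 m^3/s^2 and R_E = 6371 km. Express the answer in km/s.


r1 = 7316.4830 km = 7.316483e+06 m
r2 = 12266.1620 km = 1.2266162e+07 m
dv1 = sqrt(mu/r1)*(sqrt(2*r2/(r1+r2)) - 1) = 880.3138 m/s
dv2 = sqrt(mu/r2)*(1 - sqrt(2*r1/(r1+r2))) = 772.8115 m/s
total dv = |dv1| + |dv2| = 880.3138 + 772.8115 = 1653.1253 m/s = 1.6531 km/s

1.6531 km/s


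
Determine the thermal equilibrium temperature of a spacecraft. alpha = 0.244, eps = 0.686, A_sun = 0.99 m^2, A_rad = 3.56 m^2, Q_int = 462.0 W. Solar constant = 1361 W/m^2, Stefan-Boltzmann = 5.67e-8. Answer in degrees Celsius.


Numerator = alpha*S*A_sun + Q_int = 0.244*1361*0.99 + 462.0 = 790.7632 W
Denominator = eps*sigma*A_rad = 0.686*5.67e-8*3.56 = 1.3847047e-07 W/K^4
T^4 = 5.7106988e+09 K^4
T = 274.8985 K = 1.7485 C

1.7485 degrees Celsius


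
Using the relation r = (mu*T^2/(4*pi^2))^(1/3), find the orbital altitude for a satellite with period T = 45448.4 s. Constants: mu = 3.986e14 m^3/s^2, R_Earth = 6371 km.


T = 45448.4 s
r = (mu*T^2/(4*pi^2))^(1/3) = (3.986e14 * 45448.4^2 / (4*pi^2))^(1/3)
r = 2.7525692e+07 m = 27525.6924 km
alt = r - R_E = 27525.6924 - 6371 = 21154.6924 km

21154.6924 km


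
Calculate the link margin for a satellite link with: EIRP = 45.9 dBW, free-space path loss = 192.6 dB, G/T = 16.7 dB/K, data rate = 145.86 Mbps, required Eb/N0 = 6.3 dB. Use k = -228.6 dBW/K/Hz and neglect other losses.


C/N0 = EIRP - FSPL + G/T - k = 45.9 - 192.6 + 16.7 - (-228.6)
C/N0 = 98.6000 dB-Hz
R_b = 145.86 Mbps = 1.4586e+08 bps -> 10*log10(R_b) = 81.6394 dB-Hz
Eb/N0 = C/N0 - 10*log10(R_b) = 98.6000 - 81.6394 = 16.9606 dB
Margin = Eb/N0 - Eb/N0_req = 16.9606 - 6.3 = 10.6606 dB (link closes)

10.6606 dB


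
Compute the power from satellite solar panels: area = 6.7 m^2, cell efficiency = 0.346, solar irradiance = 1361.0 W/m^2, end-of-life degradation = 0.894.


P = area * eta * S * degradation
P = 6.7 * 0.346 * 1361.0 * 0.894
P = 2820.6328 W

2820.6328 W


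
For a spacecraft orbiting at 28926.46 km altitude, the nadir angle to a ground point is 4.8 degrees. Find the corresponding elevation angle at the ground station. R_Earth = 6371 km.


r = R_E + alt = 35297.4600 km
Law of sines in the satellite / Earth-center / ground-point triangle:
  sin(nadir)/R_E = sin(90 + el)/r  =>  cos(el) = (r/R_E)*sin(nadir)
cos(el) = (35297.4600 / 6371.0000) * sin(4.8 deg) = 0.4636031
el = arccos(0.4636031) = 62.3801 deg
(Earth-central angle = 90 - nadir - el = 22.8199 deg)

62.3801 degrees


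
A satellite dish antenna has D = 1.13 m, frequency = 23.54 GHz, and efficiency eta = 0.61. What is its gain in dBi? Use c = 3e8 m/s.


lambda = c/f = 3e8 / 2.354e+10 = 0.01274427 m
G = eta*(pi*D/lambda)^2 = 0.61*(pi*1.13/0.01274427)^2
G = 47332.2201 (linear)
G = 10*log10(47332.2201) = 46.7516 dBi

46.7516 dBi


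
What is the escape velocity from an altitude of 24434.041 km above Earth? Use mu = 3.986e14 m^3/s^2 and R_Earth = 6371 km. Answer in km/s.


r = 6371.0 + 24434.041 = 30805.0410 km = 3.0805041e+07 m
v_esc = sqrt(2*mu/r) = sqrt(2*3.986e14 / 3.0805041e+07)
v_esc = 5087.1290 m/s = 5.0871 km/s

5.0871 km/s


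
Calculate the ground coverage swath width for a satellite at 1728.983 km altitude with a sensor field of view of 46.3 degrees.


FOV = 46.3 deg = 0.8080874 rad
swath = 2 * alt * tan(FOV/2) = 2 * 1728.983 * tan(0.4040437)
swath = 2 * 1728.983 * 0.427568
swath = 1478.5155 km

1478.5155 km


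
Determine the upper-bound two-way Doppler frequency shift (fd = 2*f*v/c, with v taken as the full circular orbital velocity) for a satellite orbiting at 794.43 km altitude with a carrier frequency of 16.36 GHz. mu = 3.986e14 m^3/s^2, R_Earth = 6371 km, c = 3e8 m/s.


r = 7.16543e+06 m
v = sqrt(mu/r) = 7458.4317 m/s (worst-case radial velocity)
f = 16.36 GHz = 1.636e+10 Hz
fd = 2*f*v/c = 2*1.636e+10*7458.4317/3.0e+08
fd = 813466.2865 Hz

813466.2865 Hz


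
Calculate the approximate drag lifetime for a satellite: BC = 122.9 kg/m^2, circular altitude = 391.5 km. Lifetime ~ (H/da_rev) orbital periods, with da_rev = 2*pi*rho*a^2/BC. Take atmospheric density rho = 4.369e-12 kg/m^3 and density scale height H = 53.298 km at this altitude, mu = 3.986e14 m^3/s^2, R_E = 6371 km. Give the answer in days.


a = R_E + alt = 6762.5000 km = 6.7625e+06 m
da_rev = 2*pi*rho*a^2/BC = 2*pi*4.369e-12*(6.7625e+06)^2/122.9 = 10.214676 m per revolution
N = H/da_rev = 53298.0000 m / 10.214676 m = 5217.7868 revolutions
P = 2*pi*sqrt(a^3/mu) = 5534.4203 s
lifetime = N*P = 5217.7868 * 5534.4203 = 2.8877425e+07 s = 334.2295 days

334.2295 days


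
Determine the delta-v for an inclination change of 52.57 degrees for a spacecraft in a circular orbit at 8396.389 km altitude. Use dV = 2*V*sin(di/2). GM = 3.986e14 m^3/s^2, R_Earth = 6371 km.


r = 14767.3890 km = 1.4767389e+07 m
V = sqrt(mu/r) = 5195.3737 m/s
di = 52.57 deg = 0.9175196 rad
dV = 2*V*sin(di/2) = 2*5195.3737*sin(0.4587598)
dV = 4601.4019 m/s = 4.6014 km/s

4.6014 km/s


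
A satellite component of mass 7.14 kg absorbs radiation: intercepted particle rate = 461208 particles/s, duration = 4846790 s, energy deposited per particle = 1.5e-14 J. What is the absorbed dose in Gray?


Total energy deposited = rate * time * E_per
  = 461208 * 4846790 * 1.5e-14 = 0.03353067 J
Dose = E_total / mass = 0.03353067 / 7.14
Dose = 0.004696173 Gy

0.0047 Gy


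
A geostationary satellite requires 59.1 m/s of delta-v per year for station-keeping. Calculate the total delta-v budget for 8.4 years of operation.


dV = rate * years = 59.1 * 8.4
dV = 496.4400 m/s

496.4400 m/s


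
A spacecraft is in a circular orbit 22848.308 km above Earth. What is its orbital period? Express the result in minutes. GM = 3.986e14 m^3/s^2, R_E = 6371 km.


r = 29219.3080 km = 2.9219308e+07 m
T = 2*pi*sqrt(r^3/mu) = 2*pi*sqrt(2.4946509e+22 / 3.986e14)
T = 49706.8350 s = 828.4472 min

828.4472 minutes


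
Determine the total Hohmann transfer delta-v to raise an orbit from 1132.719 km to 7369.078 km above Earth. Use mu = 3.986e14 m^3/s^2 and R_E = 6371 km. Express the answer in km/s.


r1 = 7503.7190 km = 7.503719e+06 m
r2 = 13740.0780 km = 1.3740078e+07 m
dv1 = sqrt(mu/r1)*(sqrt(2*r2/(r1+r2)) - 1) = 1001.0459 m/s
dv2 = sqrt(mu/r2)*(1 - sqrt(2*r1/(r1+r2))) = 859.0875 m/s
total dv = |dv1| + |dv2| = 1001.0459 + 859.0875 = 1860.1335 m/s = 1.8601 km/s

1.8601 km/s


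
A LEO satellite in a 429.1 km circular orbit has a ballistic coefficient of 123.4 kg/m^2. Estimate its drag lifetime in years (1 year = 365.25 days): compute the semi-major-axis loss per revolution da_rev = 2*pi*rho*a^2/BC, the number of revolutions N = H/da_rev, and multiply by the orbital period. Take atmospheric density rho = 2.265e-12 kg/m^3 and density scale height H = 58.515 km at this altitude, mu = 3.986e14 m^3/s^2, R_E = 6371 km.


a = R_E + alt = 6800.1000 km = 6.8001e+06 m
da_rev = 2*pi*rho*a^2/BC = 2*pi*2.265e-12*(6.8001e+06)^2/123.4 = 5.332901 m per revolution
N = H/da_rev = 58515.0000 m / 5.332901 m = 10972.4522 revolutions
P = 2*pi*sqrt(a^3/mu) = 5580.6421 s
lifetime = N*P = 10972.4522 * 5580.6421 = 6.1233328e+07 s = 708.7191 days
years = 708.7191 / 365.25 = 1.9404 years

1.9404 years


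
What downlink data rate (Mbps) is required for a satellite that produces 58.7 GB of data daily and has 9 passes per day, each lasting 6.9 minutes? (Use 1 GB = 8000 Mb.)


total contact time = 9 * 6.9 * 60 = 3726.0000 s
data = 58.7 GB = 469600.0000 Mb
rate = 469600.0000 / 3726.0000 = 126.0333 Mbps

126.0333 Mbps


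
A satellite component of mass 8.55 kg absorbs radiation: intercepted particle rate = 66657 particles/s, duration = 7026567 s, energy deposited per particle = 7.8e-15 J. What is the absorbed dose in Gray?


Total energy deposited = rate * time * E_per
  = 66657 * 7026567 * 7.8e-15 = 0.003653285 J
Dose = E_total / mass = 0.003653285 / 8.55
Dose = 4.272848e-04 Gy

4.2728e-04 Gy


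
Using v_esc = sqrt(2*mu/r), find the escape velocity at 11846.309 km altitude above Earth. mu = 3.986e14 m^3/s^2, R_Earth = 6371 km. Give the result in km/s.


r = 6371.0 + 11846.309 = 18217.3090 km = 1.8217309e+07 m
v_esc = sqrt(2*mu/r) = sqrt(2*3.986e14 / 1.8217309e+07)
v_esc = 6615.1780 m/s = 6.6152 km/s

6.6152 km/s


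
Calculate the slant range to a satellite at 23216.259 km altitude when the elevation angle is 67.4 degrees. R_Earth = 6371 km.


h = 23216.259 km, el = 67.4 deg
d = -R_E*sin(el) + sqrt((R_E*sin(el))^2 + 2*R_E*h + h^2)
d = -6371.0000*sin(1.1764) + sqrt((6371.0000*0.9232102)^2 + 2*6371.0000*23216.259 + 23216.259^2)
d = 23604.0124 km

23604.0124 km


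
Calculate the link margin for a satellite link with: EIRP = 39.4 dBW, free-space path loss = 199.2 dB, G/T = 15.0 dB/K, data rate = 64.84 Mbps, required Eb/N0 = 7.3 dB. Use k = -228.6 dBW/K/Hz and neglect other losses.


C/N0 = EIRP - FSPL + G/T - k = 39.4 - 199.2 + 15.0 - (-228.6)
C/N0 = 83.8000 dB-Hz
R_b = 64.84 Mbps = 6.484e+07 bps -> 10*log10(R_b) = 78.1184 dB-Hz
Eb/N0 = C/N0 - 10*log10(R_b) = 83.8000 - 78.1184 = 5.6816 dB
Margin = Eb/N0 - Eb/N0_req = 5.6816 - 7.3 = -1.6184 dB (negative margin: link does not close)

-1.6184 dB


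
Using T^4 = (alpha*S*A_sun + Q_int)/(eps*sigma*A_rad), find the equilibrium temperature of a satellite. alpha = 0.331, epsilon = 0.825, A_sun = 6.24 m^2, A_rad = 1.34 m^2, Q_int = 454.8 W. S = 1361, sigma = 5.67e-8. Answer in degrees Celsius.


Numerator = alpha*S*A_sun + Q_int = 0.331*1361*6.24 + 454.8 = 3265.8638 W
Denominator = eps*sigma*A_rad = 0.825*5.67e-8*1.34 = 6.268185e-08 W/K^4
T^4 = 5.2102225e+10 K^4
T = 477.7647 K = 204.6147 C

204.6147 degrees Celsius


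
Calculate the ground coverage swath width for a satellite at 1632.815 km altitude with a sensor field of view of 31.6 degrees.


FOV = 31.6 deg = 0.551524 rad
swath = 2 * alt * tan(FOV/2) = 2 * 1632.815 * tan(0.275762)
swath = 2 * 1632.815 * 0.2829715
swath = 924.0801 km

924.0801 km


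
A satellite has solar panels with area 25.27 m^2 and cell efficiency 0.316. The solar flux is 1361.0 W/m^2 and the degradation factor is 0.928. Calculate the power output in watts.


P = area * eta * S * degradation
P = 25.27 * 0.316 * 1361.0 * 0.928
P = 10085.5230 W

10085.5230 W


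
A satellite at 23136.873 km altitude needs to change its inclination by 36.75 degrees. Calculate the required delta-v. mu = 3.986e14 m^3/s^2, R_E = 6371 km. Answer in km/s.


r = 29507.8730 km = 2.9507873e+07 m
V = sqrt(mu/r) = 3675.3584 m/s
di = 36.75 deg = 0.6414085 rad
dV = 2*V*sin(di/2) = 2*3675.3584*sin(0.3207043)
dV = 2317.2031 m/s = 2.3172 km/s

2.3172 km/s


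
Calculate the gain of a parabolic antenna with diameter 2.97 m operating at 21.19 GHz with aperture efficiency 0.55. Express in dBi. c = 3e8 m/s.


lambda = c/f = 3e8 / 2.119e+10 = 0.01415762 m
G = eta*(pi*D/lambda)^2 = 0.55*(pi*2.97/0.01415762)^2
G = 238888.2217 (linear)
G = 10*log10(238888.2217) = 53.7819 dBi

53.7819 dBi


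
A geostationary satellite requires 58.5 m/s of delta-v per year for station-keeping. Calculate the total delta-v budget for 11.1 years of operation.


dV = rate * years = 58.5 * 11.1
dV = 649.3500 m/s

649.3500 m/s


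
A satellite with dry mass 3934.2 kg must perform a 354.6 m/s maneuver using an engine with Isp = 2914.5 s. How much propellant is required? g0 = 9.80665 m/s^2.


ve = Isp * g0 = 2914.5 * 9.80665 = 28581.481425 m/s
mass ratio = exp(dv/ve) = exp(354.6/28581.481425) = 1.01248392
m_prop = m_dry * (mr - 1) = 3934.2 * (1.01248392 - 1)
m_prop = 49.1142 kg

49.1142 kg


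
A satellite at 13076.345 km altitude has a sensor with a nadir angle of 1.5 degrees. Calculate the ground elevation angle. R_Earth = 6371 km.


r = R_E + alt = 19447.3450 km
Law of sines in the satellite / Earth-center / ground-point triangle:
  sin(nadir)/R_E = sin(90 + el)/r  =>  cos(el) = (r/R_E)*sin(nadir)
cos(el) = (19447.3450 / 6371.0000) * sin(1.5 deg) = 0.07990459
el = arccos(0.07990459) = 85.4169 deg
(Earth-central angle = 90 - nadir - el = 3.0831 deg)

85.4169 degrees


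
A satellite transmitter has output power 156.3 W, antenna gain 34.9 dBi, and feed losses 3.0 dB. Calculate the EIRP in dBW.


Pt = 156.3 W = 21.9396 dBW
EIRP = Pt_dBW + Gt - losses = 21.9396 + 34.9 - 3.0 = 53.8396 dBW

53.8396 dBW


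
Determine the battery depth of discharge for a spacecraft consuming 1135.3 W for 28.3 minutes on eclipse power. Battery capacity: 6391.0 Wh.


E_used = P * t / 60 = 1135.3 * 28.3 / 60 = 535.4832 Wh
DOD = E_used / E_total * 100 = 535.4832 / 6391.0 * 100
DOD = 8.3787 %

8.3787 %


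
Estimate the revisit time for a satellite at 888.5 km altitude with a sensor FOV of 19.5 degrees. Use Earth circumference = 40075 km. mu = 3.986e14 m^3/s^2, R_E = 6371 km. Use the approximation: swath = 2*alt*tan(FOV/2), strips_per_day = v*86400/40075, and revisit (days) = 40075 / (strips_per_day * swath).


swath = 2*888.5*tan(0.1701696) = 305.3444 km
v = sqrt(mu/r) = 7409.9503 m/s = 7.4100 km/s
strips/day = v*86400/40075 = 7.4100*86400/40075 = 15.9755
coverage/day = strips * swath = 15.9755 * 305.3444 = 4878.0419 km
revisit = 40075 / 4878.0419 = 8.2154 days

8.2154 days


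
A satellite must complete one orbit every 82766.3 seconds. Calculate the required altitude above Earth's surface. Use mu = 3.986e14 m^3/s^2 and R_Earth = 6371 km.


T = 82766.3 s
r = (mu*T^2/(4*pi^2))^(1/3) = (3.986e14 * 82766.3^2 / (4*pi^2))^(1/3)
r = 4.1048272e+07 m = 41048.2720 km
alt = r - R_E = 41048.2720 - 6371 = 34677.2720 km

34677.2720 km
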